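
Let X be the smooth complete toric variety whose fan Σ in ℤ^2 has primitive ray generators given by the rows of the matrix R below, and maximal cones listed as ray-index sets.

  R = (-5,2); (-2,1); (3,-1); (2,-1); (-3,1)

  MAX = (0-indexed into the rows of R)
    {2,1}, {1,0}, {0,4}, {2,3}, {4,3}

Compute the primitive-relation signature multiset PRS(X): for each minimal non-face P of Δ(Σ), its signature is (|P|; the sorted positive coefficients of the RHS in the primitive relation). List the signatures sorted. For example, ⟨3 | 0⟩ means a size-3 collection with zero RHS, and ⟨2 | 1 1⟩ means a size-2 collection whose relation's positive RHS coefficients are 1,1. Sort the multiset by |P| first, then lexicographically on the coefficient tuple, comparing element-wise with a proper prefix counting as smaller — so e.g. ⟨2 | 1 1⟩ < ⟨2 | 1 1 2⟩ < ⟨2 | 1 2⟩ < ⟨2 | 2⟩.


5 collections generate NE(X_Σ); each relation:

  P={1,3}:  v_{1} + v_{3} = 0  ⟹  sig = ⟨2 | 0⟩
  P={2,4}:  v_{2} + v_{4} = 0  ⟹  sig = ⟨2 | 0⟩
  P={0,2}:  v_{0} + v_{2} = v_{1}  ⟹  sig = ⟨2 | 1⟩
  P={0,3}:  v_{0} + v_{3} = v_{4}  ⟹  sig = ⟨2 | 1⟩
  P={1,4}:  v_{1} + v_{4} = v_{0}  ⟹  sig = ⟨2 | 1⟩

Hence PRS(X_Σ) =
[⟨2 | 0⟩, ⟨2 | 0⟩, ⟨2 | 1⟩, ⟨2 | 1⟩, ⟨2 | 1⟩]


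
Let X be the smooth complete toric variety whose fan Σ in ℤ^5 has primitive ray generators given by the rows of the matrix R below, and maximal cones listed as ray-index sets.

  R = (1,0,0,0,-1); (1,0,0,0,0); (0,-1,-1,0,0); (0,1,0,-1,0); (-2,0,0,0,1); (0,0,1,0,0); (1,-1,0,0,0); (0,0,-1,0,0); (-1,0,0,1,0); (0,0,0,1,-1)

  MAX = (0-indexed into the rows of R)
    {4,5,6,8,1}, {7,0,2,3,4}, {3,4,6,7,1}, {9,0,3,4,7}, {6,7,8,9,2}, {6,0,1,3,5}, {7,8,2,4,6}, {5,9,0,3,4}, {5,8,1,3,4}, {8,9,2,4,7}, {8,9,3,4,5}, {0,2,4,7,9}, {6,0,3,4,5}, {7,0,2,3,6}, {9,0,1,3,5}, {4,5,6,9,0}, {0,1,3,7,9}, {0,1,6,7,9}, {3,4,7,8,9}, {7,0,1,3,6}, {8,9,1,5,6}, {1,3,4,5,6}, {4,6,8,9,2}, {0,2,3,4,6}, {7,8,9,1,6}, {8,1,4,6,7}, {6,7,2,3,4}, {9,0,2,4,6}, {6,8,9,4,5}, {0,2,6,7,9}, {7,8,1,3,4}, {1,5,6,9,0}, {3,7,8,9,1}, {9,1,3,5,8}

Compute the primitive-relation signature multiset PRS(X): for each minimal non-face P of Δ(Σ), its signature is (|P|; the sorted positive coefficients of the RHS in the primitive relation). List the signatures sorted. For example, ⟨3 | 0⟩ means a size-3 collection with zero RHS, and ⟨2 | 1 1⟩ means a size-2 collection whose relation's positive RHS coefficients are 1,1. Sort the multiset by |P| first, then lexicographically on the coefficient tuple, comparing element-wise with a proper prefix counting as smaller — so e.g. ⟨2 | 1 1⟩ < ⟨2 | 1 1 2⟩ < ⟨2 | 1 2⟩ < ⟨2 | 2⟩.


12 collections generate NE(X_Σ); each relation:

  {5,7}:  v_{5} + v_{7} = 0  ⇒ sig = ⟨2 | 0⟩
  {0,8}:  v_{0} + v_{8} = v_{9}  ⇒ sig = ⟨2 | 1⟩
  {1,2}:  v_{1} + v_{2} = v_{6} + v_{7}  ⇒ sig = ⟨2 | 1 1⟩
  {2,5}:  v_{2} + v_{5} = v_{0} + v_{4} + v_{6}  ⇒ sig = ⟨2 | 1 1 1⟩
  {0,1,4}:  v_{0} + v_{1} + v_{4} = 0  ⇒ sig = ⟨3 | 0⟩
  {3,6,8}:  v_{3} + v_{6} + v_{8} = 0  ⇒ sig = ⟨3 | 0⟩
  {1,4,9}:  v_{1} + v_{4} + v_{9} = v_{8}  ⇒ sig = ⟨3 | 1⟩
  {3,6,9}:  v_{3} + v_{6} + v_{9} = v_{0}  ⇒ sig = ⟨3 | 1⟩
  {2,3,8}:  v_{2} + v_{3} + v_{8} = v_{0} + v_{4} + v_{7}  ⇒ sig = ⟨3 | 1 1 1⟩
  {2,3,9}:  v_{2} + v_{3} + v_{9} = 2·v_{0} + v_{4} + v_{7}  ⇒ sig = ⟨3 | 1 1 2⟩
  {0,4,6,7}:  v_{0} + v_{4} + v_{6} + v_{7} = v_{2}  ⇒ sig = ⟨4 | 1⟩
  {4,6,7,9}:  v_{4} + v_{6} + v_{7} + v_{9} = v_{2} + v_{8}  ⇒ sig = ⟨4 | 1 1⟩

Hence PRS(X_Σ) =
[⟨2 | 0⟩, ⟨2 | 1⟩, ⟨2 | 1 1⟩, ⟨2 | 1 1 1⟩, ⟨3 | 0⟩, ⟨3 | 0⟩, ⟨3 | 1⟩, ⟨3 | 1⟩, ⟨3 | 1 1 1⟩, ⟨3 | 1 1 2⟩, ⟨4 | 1⟩, ⟨4 | 1 1⟩]


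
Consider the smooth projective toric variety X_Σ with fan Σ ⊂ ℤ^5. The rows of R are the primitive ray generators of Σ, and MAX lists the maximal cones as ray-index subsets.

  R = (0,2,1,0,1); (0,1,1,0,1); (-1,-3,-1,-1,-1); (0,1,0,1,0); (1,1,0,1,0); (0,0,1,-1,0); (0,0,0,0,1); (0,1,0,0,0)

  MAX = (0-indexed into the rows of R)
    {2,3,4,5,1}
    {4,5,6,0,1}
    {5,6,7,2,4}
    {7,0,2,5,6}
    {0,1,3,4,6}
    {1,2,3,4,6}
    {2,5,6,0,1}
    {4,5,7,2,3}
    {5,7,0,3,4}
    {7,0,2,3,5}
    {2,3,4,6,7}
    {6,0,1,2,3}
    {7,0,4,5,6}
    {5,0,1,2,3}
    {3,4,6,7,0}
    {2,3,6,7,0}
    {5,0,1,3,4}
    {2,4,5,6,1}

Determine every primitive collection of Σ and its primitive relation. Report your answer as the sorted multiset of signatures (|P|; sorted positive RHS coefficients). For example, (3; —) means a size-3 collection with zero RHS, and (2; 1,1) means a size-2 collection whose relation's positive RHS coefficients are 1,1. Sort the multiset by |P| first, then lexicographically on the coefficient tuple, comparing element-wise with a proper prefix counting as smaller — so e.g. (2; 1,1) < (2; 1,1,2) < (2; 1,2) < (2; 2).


Minimal non-faces — 3 found among 8 rays, 18 max cones:

  P={1,7}:  v_{1} + v_{7} = v_{0}  ⟹  sig = (2; 1)
  P={0,2,4}:  v_{0} + v_{2} + v_{4} = 0  ⟹  sig = (3; —)
  P={3,5,6}:  v_{3} + v_{5} + v_{6} = v_{1}  ⟹  sig = (3; 1)

Sorted signature multiset PRS(X):
    |P|=2: 1 collection, coeffs (1)
    |P|=3: 2 collections, coeffs (), (1)


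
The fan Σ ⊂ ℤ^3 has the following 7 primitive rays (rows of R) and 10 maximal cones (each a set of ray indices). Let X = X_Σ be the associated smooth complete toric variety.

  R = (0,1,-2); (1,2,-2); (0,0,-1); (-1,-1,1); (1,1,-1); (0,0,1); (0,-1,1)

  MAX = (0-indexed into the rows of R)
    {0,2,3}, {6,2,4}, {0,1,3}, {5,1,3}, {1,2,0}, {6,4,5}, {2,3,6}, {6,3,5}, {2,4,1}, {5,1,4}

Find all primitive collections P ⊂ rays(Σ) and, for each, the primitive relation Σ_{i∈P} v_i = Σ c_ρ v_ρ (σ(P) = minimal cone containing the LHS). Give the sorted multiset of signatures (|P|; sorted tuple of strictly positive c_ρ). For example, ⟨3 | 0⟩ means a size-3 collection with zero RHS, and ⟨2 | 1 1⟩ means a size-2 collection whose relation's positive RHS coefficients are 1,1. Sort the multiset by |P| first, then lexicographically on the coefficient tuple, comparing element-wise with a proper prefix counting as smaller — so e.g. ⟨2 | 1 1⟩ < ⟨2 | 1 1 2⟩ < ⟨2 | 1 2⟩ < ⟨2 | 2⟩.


|primitive collections| = 7. Relations:

  P = {2,5}:  v_{2} + v_{5} = 0  →  sig = ⟨2 | 0⟩
  P = {3,4}:  v_{3} + v_{4} = 0  →  sig = ⟨2 | 0⟩
  P = {0,6}:  v_{0} + v_{6} = v_{2}  →  sig = ⟨2 | 1⟩
  P = {1,6}:  v_{1} + v_{6} = v_{4}  →  sig = ⟨2 | 1⟩
  P = {0,4}:  v_{0} + v_{4} = v_{1} + v_{2}  →  sig = ⟨2 | 1 1⟩
  P = {0,5}:  v_{0} + v_{5} = v_{1} + v_{3}  →  sig = ⟨2 | 1 1⟩
  P = {1,2,3}:  v_{1} + v_{2} + v_{3} = v_{0}  →  sig = ⟨3 | 1⟩

Sorted signature multiset PRS(X):
    ⟨2 | 0⟩
    ⟨2 | 0⟩
    ⟨2 | 1⟩
    ⟨2 | 1⟩
    ⟨2 | 1 1⟩
    ⟨2 | 1 1⟩
    ⟨3 | 1⟩


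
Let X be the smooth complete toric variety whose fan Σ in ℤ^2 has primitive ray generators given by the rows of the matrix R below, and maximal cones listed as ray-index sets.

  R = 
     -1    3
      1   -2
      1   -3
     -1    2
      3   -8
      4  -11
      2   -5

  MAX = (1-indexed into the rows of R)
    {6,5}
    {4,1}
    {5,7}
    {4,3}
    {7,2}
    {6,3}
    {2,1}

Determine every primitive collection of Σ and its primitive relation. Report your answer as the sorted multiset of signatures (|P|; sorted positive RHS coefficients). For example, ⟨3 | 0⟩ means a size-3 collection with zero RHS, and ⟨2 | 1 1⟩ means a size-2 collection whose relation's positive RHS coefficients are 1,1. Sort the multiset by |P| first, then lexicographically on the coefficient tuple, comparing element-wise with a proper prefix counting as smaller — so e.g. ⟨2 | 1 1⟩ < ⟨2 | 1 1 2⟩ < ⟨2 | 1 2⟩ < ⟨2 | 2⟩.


Minimal non-faces — 14 found among 7 rays, 7 max cones:

  • {1,3}:  v_{1} + v_{3} = 0  ⇒ sig = ⟨2 | 0⟩
  • {2,4}:  v_{2} + v_{4} = 0  ⇒ sig = ⟨2 | 0⟩
  • {1,5}:  v_{1} + v_{5} = v_{7}  ⇒ sig = ⟨2 | 1⟩
  • {1,6}:  v_{1} + v_{6} = v_{5}  ⇒ sig = ⟨2 | 1⟩
  • {1,7}:  v_{1} + v_{7} = v_{2}  ⇒ sig = ⟨2 | 1⟩
  • {2,3}:  v_{2} + v_{3} = v_{7}  ⇒ sig = ⟨2 | 1⟩
  • {3,5}:  v_{3} + v_{5} = v_{6}  ⇒ sig = ⟨2 | 1⟩
  • {3,7}:  v_{3} + v_{7} = v_{5}  ⇒ sig = ⟨2 | 1⟩
  • {4,7}:  v_{4} + v_{7} = v_{3}  ⇒ sig = ⟨2 | 1⟩
  • {2,6}:  v_{2} + v_{6} = v_{5} + v_{7}  ⇒ sig = ⟨2 | 1 1⟩
  • {2,5}:  v_{2} + v_{5} = 2·v_{7}  ⇒ sig = ⟨2 | 2⟩
  • {4,5}:  v_{4} + v_{5} = 2·v_{3}  ⇒ sig = ⟨2 | 2⟩
  • {6,7}:  v_{6} + v_{7} = 2·v_{5}  ⇒ sig = ⟨2 | 2⟩
  • {4,6}:  v_{4} + v_{6} = 3·v_{3}  ⇒ sig = ⟨2 | 3⟩

Sorted signature multiset PRS(X):
[⟨2 | 0⟩, ⟨2 | 0⟩, ⟨2 | 1⟩, ⟨2 | 1⟩, ⟨2 | 1⟩, ⟨2 | 1⟩, ⟨2 | 1⟩, ⟨2 | 1⟩, ⟨2 | 1⟩, ⟨2 | 1 1⟩, ⟨2 | 2⟩, ⟨2 | 2⟩, ⟨2 | 2⟩, ⟨2 | 3⟩]


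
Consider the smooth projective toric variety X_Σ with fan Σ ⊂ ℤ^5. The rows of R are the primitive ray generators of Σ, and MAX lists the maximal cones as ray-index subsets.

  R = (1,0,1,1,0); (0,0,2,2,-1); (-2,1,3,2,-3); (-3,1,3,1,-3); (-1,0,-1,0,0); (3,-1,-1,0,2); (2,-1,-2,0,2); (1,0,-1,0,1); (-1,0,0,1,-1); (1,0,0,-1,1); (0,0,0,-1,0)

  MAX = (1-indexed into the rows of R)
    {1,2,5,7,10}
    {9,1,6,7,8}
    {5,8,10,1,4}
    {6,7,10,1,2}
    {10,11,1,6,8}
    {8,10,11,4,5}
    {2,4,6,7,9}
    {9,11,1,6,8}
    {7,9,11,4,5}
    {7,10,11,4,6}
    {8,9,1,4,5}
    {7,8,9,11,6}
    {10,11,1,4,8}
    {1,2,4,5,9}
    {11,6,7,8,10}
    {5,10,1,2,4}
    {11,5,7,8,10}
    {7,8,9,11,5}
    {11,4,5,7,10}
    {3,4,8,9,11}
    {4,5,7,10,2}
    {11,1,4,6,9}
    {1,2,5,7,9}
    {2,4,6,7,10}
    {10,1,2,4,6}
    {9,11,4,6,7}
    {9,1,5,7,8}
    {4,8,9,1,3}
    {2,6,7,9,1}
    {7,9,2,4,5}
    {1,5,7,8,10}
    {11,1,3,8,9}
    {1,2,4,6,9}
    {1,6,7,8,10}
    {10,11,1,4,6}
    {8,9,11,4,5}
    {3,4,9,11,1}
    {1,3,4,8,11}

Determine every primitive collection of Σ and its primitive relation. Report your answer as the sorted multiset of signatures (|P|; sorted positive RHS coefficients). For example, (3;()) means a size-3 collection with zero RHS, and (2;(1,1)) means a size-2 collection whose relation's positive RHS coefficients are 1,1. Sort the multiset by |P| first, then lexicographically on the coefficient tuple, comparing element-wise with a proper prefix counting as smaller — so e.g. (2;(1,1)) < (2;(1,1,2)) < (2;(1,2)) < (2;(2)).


|primitive collections| = 15. Relations:

  P = {9,10}:  v_{9} + v_{10} = 0  ⟹  sig = (2;())
  P = {5,6}:  v_{5} + v_{6} = v_{7}  ⟹  sig = (2;(1))
  P = {2,11}:  v_{2} + v_{11} = v_{4} + v_{6}  ⟹  sig = (2;(1,1))
  P = {3,7}:  v_{3} + v_{7} = v_{1} + v_{9}  ⟹  sig = (2;(1,1))
  P = {3,5}:  v_{3} + v_{5} = v_{4} + v_{8} + v_{9}  ⟹  sig = (2;(1,1,1))
  P = {3,10}:  v_{3} + v_{10} = v_{1} + v_{4} + v_{8} + v_{11}  ⟹  sig = (2;(1,1,1,1))
  P = {2,3}:  v_{2} + v_{3} = 2·v_{1} + v_{4} + v_{9}  ⟹  sig = (2;(1,1,2))
  P = {3,6}:  v_{3} + v_{6} = 2·v_{1} + v_{9} + v_{11}  ⟹  sig = (2;(1,1,2))
  P = {2,8}:  v_{2} + v_{8} = 2·v_{1} + v_{5}  ⟹  sig = (2;(1,2))
  P = {1,5,11}:  v_{1} + v_{5} + v_{11} = 0  ⟹  sig = (3;())
  P = {1,4,7}:  v_{1} + v_{4} + v_{7} = v_{2}  ⟹  sig = (3;(1))
  P = {1,7,11}:  v_{1} + v_{7} + v_{11} = v_{6}  ⟹  sig = (3;(1))
  P = {4,6,8}:  v_{4} + v_{6} + v_{8} = v_{1}  ⟹  sig = (3;(1))
  P = {4,7,8}:  v_{4} + v_{7} + v_{8} = v_{1} + v_{5}  ⟹  sig = (3;(1,1))
  P = {1,4,8,9,11}:  v_{1} + v_{4} + v_{8} + v_{9} + v_{11} = v_{3}  ⟹  sig = (5;(1))

so the primitive-relation signature multiset is
{ (2;()),  (2;(1)),  (2;(1,1)) ×2,  (2;(1,1,1)),  (2;(1,1,1,1)),  (2;(1,1,2)) ×2,  (2;(1,2)),  (3;()),  (3;(1)) ×3,  (3;(1,1)),  (5;(1)) }


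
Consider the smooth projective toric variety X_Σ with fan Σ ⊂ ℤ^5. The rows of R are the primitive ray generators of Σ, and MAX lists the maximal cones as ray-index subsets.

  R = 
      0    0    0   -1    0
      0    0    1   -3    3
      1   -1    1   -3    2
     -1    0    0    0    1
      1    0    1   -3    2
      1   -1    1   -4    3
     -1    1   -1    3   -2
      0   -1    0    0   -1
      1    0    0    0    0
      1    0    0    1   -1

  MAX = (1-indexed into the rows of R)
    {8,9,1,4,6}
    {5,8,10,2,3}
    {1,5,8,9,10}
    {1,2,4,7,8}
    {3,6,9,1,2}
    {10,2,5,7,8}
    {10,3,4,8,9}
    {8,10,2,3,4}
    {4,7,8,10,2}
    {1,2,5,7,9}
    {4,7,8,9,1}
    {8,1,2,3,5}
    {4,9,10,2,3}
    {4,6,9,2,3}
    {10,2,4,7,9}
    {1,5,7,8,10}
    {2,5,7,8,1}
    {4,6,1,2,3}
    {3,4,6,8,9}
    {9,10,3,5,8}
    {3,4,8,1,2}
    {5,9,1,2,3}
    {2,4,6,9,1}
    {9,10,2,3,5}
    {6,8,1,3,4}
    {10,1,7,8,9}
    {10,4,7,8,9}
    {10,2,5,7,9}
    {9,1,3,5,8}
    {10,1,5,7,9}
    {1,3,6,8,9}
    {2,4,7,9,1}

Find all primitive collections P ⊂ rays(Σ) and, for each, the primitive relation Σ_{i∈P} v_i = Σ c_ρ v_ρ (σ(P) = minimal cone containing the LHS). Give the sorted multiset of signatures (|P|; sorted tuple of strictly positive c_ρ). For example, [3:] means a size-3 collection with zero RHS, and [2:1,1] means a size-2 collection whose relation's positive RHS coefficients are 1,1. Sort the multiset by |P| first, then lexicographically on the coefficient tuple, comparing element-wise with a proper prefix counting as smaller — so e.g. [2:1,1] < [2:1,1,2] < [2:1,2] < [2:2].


|primitive collections| = 12. Relations:

  P={3,7}:  v_{3} + v_{7} = 0 ; sig = [2:]
  P={4,5}:  v_{4} + v_{5} = v_{2} ; sig = [2:1]
  P={6,10}:  v_{6} + v_{10} = v_{3} + v_{9} ; sig = [2:1,1]
  P={6,7}:  v_{6} + v_{7} = v_{1} + v_{4} + v_{9} ; sig = [2:1,1,1]
  P={5,6}:  v_{5} + v_{6} = v_{1} + v_{2} + v_{3} + v_{9} ; sig = [2:1,1,1,1]
  P={1,4,10}:  v_{1} + v_{4} + v_{10} = 0 ; sig = [3:]
  P={1,2,10}:  v_{1} + v_{2} + v_{10} = v_{5} ; sig = [3:1]
  P={2,8,9}:  v_{2} + v_{8} + v_{9} = v_{3} ; sig = [3:1]
  P={1,3,10}:  v_{1} + v_{3} + v_{10} = v_{5} + v_{8} + v_{9} ; sig = [3:1,1,1]
  P={2,6,8}:  v_{2} + v_{6} + v_{8} = v_{1} + 2·v_{3} + v_{4} ; sig = [3:1,1,2]
  P={1,3,4,9}:  v_{1} + v_{3} + v_{4} + v_{9} = v_{6} ; sig = [4:1]
  P={5,7,8,9}:  v_{5} + v_{7} + v_{8} + v_{9} = v_{1} + v_{10} ; sig = [4:1,1]

Signatures (|P|; sorted positive RHS coefficients), sorted:
    [2:]
    [2:1]
    [2:1,1]
    [2:1,1,1]
    [2:1,1,1,1]
    [3:]
    [3:1]
    [3:1]
    [3:1,1,1]
    [3:1,1,2]
    [4:1]
    [4:1,1]


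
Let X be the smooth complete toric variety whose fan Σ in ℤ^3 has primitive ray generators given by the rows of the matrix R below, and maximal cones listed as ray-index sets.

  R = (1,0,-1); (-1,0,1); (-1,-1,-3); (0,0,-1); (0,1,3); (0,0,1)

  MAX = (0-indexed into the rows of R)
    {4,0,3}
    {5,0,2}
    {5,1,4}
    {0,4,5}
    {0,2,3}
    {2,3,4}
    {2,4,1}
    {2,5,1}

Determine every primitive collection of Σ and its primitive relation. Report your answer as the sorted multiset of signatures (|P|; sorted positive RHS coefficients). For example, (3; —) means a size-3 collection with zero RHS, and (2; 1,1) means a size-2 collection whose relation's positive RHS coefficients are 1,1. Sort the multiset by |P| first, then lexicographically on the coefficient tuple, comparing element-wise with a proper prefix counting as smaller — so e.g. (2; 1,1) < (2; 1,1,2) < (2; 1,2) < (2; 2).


|primitive collections| = 5. Relations:

  P={0,1}:  v_{0} + v_{1} = 0 — sig = (2; —)
  P={3,5}:  v_{3} + v_{5} = 0 — sig = (2; —)
  P={1,3}:  v_{1} + v_{3} = v_{2} + v_{4} — sig = (2; 1,1)
  P={0,2,4}:  v_{0} + v_{2} + v_{4} = v_{3} — sig = (3; 1)
  P={2,4,5}:  v_{2} + v_{4} + v_{5} = v_{1} — sig = (3; 1)

Hence PRS(X_Σ) =
    |P|=2: 3 collections, coeffs (), (), (1,1)
    |P|=3: 2 collections, coeffs (1), (1)


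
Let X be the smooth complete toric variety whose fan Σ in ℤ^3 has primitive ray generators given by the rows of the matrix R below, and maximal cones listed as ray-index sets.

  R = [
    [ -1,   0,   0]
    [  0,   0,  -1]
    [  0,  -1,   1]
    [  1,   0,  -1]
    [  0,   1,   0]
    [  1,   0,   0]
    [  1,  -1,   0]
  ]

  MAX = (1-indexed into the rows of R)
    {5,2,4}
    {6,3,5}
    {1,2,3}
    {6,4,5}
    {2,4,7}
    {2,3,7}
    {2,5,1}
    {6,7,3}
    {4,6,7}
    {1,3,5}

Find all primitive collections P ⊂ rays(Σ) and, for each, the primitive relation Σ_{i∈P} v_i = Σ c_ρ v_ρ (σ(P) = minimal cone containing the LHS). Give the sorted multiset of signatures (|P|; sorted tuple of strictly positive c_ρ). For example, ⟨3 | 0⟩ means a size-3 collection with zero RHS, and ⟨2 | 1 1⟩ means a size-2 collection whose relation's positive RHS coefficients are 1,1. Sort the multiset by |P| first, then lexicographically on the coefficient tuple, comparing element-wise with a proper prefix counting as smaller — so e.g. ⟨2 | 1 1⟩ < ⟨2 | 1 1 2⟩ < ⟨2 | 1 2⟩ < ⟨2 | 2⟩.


7 collections generate NE(X_Σ); each relation:

  {1,6}:  v_{1} + v_{6} = 0  →  sig = ⟨2 | 0⟩
  {1,4}:  v_{1} + v_{4} = v_{2}  →  sig = ⟨2 | 1⟩
  {2,6}:  v_{2} + v_{6} = v_{4}  →  sig = ⟨2 | 1⟩
  {3,4}:  v_{3} + v_{4} = v_{7}  →  sig = ⟨2 | 1⟩
  {5,7}:  v_{5} + v_{7} = v_{6}  →  sig = ⟨2 | 1⟩
  {1,7}:  v_{1} + v_{7} = v_{2} + v_{3}  →  sig = ⟨2 | 1 1⟩
  {2,3,5}:  v_{2} + v_{3} + v_{5} = 0  →  sig = ⟨3 | 0⟩

Sorted signature multiset PRS(X):
{ ⟨2 | 0⟩,  ⟨2 | 1⟩ ×4,  ⟨2 | 1 1⟩,  ⟨3 | 0⟩ }


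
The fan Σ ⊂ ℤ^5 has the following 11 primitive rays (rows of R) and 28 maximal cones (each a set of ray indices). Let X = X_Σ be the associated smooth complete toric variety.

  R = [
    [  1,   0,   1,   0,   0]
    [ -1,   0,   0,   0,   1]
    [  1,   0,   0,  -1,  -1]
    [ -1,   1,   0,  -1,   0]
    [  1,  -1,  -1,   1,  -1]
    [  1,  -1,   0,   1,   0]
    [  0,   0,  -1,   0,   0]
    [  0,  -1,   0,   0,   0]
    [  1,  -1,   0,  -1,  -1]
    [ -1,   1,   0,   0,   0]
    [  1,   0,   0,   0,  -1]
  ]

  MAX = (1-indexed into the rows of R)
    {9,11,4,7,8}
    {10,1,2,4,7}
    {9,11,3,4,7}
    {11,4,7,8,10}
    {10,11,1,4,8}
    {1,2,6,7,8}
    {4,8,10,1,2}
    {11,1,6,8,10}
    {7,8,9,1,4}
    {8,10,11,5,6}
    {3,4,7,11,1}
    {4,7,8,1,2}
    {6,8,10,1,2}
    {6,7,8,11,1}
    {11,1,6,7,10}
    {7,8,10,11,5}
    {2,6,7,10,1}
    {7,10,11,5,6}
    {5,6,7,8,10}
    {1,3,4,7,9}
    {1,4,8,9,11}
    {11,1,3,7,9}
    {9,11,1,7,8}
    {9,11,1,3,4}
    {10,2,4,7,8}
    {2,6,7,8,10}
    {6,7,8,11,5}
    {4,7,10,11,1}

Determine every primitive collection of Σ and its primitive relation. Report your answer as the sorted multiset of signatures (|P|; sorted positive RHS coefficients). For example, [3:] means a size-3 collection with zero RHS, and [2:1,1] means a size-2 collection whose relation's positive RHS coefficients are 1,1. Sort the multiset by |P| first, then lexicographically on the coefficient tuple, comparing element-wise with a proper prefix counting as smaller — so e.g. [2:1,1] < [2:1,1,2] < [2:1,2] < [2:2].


Minimal non-faces — 18 found among 11 rays, 28 max cones:

  P = {2,11}:  v_{2} + v_{11} = 0 — sig = [2:]
  P = {4,6}:  v_{4} + v_{6} = 0 — sig = [2:]
  P = {3,8}:  v_{3} + v_{8} = v_{9} — sig = [2:1]
  P = {1,5}:  v_{1} + v_{5} = v_{6} + v_{11} — sig = [2:1,1]
  P = {3,10}:  v_{3} + v_{10} = v_{4} + v_{11} — sig = [2:1,1]
  P = {9,10}:  v_{9} + v_{10} = v_{4} + v_{8} + v_{11} — sig = [2:1,1,1]
  P = {2,3}:  v_{2} + v_{3} = v_{1} + v_{4} + v_{7} + v_{8} — sig = [2:1,1,1,1]
  P = {2,5}:  v_{2} + v_{5} = v_{6} + v_{7} + v_{8} + v_{10} — sig = [2:1,1,1,1]
  P = {3,6}:  v_{3} + v_{6} = v_{1} + v_{7} + v_{8} + v_{11} — sig = [2:1,1,1,1]
  P = {4,5}:  v_{4} + v_{5} = v_{7} + v_{8} + v_{10} + v_{11} — sig = [2:1,1,1,1]
  P = {2,9}:  v_{2} + v_{9} = v_{1} + v_{4} + v_{7} + 2·v_{8} — sig = [2:1,1,1,2]
  P = {6,9}:  v_{6} + v_{9} = v_{1} + v_{7} + 2·v_{8} + v_{11} — sig = [2:1,1,1,2]
  P = {3,5}:  v_{3} + v_{5} = v_{7} + v_{8} + 2·v_{11} — sig = [2:1,1,2]
  P = {5,9}:  v_{5} + v_{9} = v_{7} + 2·v_{8} + 2·v_{11} — sig = [2:1,2,2]
  P = {1,7,8,10}:  v_{1} + v_{7} + v_{8} + v_{10} = 0 — sig = [4:]
  P = {1,4,7,8,11}:  v_{1} + v_{4} + v_{7} + v_{8} + v_{11} = v_{3} — sig = [5:1]
  P = {6,7,8,10,11}:  v_{6} + v_{7} + v_{8} + v_{10} + v_{11} = v_{5} — sig = [5:1]
  P = {1,4,7,9,11}:  v_{1} + v_{4} + v_{7} + v_{9} + v_{11} = 2·v_{3} — sig = [5:2]

Hence PRS(X_Σ) =
    |P|=2: 14 collections, coeffs (), (), (1), (1,1), (1,1), (1,1,1), (1,1,1,1), (1,1,1,1), (1,1,1,1), (1,1,1,1), (1,1,1,2), (1,1,1,2), (1,1,2), (1,2,2)
    |P|=4: 1 collection, coeffs ()
    |P|=5: 3 collections, coeffs (1), (1), (2)


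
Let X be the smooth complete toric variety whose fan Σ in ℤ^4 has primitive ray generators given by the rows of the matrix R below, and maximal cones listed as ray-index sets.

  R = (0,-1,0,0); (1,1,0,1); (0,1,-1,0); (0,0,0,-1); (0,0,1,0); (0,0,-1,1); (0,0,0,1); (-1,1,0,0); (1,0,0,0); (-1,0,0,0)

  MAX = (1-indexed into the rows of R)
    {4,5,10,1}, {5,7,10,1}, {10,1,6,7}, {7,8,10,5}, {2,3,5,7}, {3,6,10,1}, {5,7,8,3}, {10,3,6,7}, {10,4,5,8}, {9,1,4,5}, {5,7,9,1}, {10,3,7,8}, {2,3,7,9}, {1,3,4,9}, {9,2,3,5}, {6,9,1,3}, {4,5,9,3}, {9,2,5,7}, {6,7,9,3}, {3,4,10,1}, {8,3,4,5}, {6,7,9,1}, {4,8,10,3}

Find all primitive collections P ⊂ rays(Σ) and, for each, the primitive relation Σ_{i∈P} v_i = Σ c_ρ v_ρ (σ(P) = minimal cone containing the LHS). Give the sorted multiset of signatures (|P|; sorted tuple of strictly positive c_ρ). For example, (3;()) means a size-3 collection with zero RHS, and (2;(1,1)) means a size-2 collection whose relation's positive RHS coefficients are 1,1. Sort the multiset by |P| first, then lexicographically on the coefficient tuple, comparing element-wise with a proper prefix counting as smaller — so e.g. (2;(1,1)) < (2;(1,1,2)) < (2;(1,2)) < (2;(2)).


16 minimal non-faces of Δ(Σ) (on 10 rays):

  P={4,7}:  v_{4} + v_{7} = 0 — sig = (2;())
  P={9,10}:  v_{9} + v_{10} = 0 — sig = (2;())
  P={1,8}:  v_{1} + v_{8} = v_{10} — sig = (2;(1))
  P={5,6}:  v_{5} + v_{6} = v_{7} — sig = (2;(1))
  P={1,2}:  v_{1} + v_{2} = v_{7} + v_{9} — sig = (2;(1,1))
  P={4,6}:  v_{4} + v_{6} = v_{1} + v_{3} — sig = (2;(1,1))
  P={8,9}:  v_{8} + v_{9} = v_{3} + v_{5} — sig = (2;(1,1))
  P={2,4}:  v_{2} + v_{4} = v_{3} + v_{5} + v_{9} — sig = (2;(1,1,1))
  P={2,10}:  v_{2} + v_{10} = v_{3} + v_{5} + v_{7} — sig = (2;(1,1,1))
  P={6,8}:  v_{6} + v_{8} = v_{3} + v_{7} + v_{10} — sig = (2;(1,1,1))
  P={2,6}:  v_{2} + v_{6} = v_{3} + 2·v_{7} + v_{9} — sig = (2;(1,1,2))
  P={2,8}:  v_{2} + v_{8} = 2·v_{3} + 2·v_{5} + v_{7} — sig = (2;(1,2,2))
  P={1,3,5}:  v_{1} + v_{3} + v_{5} = 0 — sig = (3;())
  P={1,3,7}:  v_{1} + v_{3} + v_{7} = v_{6} — sig = (3;(1))
  P={3,5,10}:  v_{3} + v_{5} + v_{10} = v_{8} — sig = (3;(1))
  P={3,5,7,9}:  v_{3} + v_{5} + v_{7} + v_{9} = v_{2} — sig = (4;(1))

so the primitive-relation signature multiset is
[(2;()), (2;()), (2;(1)), (2;(1)), (2;(1,1)), (2;(1,1)), (2;(1,1)), (2;(1,1,1)), (2;(1,1,1)), (2;(1,1,1)), (2;(1,1,2)), (2;(1,2,2)), (3;()), (3;(1)), (3;(1)), (4;(1))]


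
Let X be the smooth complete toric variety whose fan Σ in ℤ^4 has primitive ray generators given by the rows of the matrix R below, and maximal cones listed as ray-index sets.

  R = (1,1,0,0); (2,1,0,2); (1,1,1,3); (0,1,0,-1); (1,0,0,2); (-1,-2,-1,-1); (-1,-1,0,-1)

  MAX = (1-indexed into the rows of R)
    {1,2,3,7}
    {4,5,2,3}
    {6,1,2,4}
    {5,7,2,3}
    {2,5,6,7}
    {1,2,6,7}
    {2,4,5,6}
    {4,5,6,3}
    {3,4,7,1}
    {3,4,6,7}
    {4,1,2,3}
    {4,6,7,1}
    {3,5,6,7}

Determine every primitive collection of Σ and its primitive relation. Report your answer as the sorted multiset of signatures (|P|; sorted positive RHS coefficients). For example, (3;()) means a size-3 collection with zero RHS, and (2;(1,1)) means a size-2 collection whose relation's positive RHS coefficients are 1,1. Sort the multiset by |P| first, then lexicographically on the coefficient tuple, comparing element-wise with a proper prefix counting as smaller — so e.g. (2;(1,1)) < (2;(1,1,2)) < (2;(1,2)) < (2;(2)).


Δ(Σ) — 7 vertices, 5 min non-faces:

  P={1,5}:  v_{1} + v_{5} = v_{2} — sig = (2;(1))
  P={4,5,7}:  v_{4} + v_{5} + v_{7} = 0 — sig = (3;())
  P={1,3,6}:  v_{1} + v_{3} + v_{6} = v_{5} — sig = (3;(1))
  P={2,4,7}:  v_{2} + v_{4} + v_{7} = v_{1} — sig = (3;(1))
  P={2,3,6}:  v_{2} + v_{3} + v_{6} = 2·v_{5} — sig = (3;(2))

Signatures (|P|; sorted positive RHS coefficients), sorted:
    |P|=2: 1 collection, coeffs (1)
    |P|=3: 4 collections, coeffs (), (1), (1), (2)


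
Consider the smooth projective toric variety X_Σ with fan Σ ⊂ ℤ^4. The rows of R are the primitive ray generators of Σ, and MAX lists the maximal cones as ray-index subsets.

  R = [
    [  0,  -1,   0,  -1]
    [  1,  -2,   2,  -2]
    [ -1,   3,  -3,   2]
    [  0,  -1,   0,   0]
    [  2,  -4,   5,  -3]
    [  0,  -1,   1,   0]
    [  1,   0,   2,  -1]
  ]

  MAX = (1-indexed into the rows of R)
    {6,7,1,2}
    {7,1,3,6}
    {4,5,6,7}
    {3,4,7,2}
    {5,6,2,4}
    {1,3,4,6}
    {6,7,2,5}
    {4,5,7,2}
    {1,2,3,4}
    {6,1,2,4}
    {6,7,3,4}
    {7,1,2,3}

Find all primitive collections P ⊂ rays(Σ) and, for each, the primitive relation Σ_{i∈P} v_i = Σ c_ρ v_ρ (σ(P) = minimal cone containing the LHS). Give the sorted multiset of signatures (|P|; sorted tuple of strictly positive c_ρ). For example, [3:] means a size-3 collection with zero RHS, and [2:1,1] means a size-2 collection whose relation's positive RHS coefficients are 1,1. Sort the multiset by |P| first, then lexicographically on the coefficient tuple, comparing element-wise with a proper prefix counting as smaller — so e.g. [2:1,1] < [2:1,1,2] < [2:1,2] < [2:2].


The 5 primitive collections of Σ (r=7, n=4):

  P={3,5}:  v_{3} + v_{5} = v_{4} + v_{7}  →  sig = [2:1,1]
  P={1,5}:  v_{1} + v_{5} = 2·v_{2} + v_{6}  →  sig = [2:1,2]
  P={2,3,6}:  v_{2} + v_{3} + v_{6} = 0  →  sig = [3:]
  P={1,4,7}:  v_{1} + v_{4} + v_{7} = v_{2}  →  sig = [3:1]
  P={2,4,6,7}:  v_{2} + v_{4} + v_{6} + v_{7} = v_{5}  →  sig = [4:1]

so the primitive-relation signature multiset is
    |P|=2: 2 collections, coeffs (1,1), (1,2)
    |P|=3: 2 collections, coeffs (), (1)
    |P|=4: 1 collection, coeffs (1)


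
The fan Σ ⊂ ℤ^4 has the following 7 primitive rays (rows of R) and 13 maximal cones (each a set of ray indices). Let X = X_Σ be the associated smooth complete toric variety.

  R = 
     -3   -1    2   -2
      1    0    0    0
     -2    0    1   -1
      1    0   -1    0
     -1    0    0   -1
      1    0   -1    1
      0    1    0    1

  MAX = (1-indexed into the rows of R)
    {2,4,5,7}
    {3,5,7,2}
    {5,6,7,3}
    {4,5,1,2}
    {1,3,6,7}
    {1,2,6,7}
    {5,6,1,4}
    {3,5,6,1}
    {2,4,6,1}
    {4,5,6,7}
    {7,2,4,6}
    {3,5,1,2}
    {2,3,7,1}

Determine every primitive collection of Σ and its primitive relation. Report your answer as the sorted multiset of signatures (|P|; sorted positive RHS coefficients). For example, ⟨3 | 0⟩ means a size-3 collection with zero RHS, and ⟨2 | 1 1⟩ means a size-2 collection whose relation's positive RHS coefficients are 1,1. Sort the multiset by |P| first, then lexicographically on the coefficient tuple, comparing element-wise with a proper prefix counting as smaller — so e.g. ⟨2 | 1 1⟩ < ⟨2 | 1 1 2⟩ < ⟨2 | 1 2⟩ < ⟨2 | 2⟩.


The 5 primitive collections of Σ (r=7, n=4):

  {3,4}:  v_{3} + v_{4} = v_{5}  ⟹  sig = ⟨2 | 1⟩
  {2,3,6}:  v_{2} + v_{3} + v_{6} = 0  ⟹  sig = ⟨3 | 0⟩
  {1,4,7}:  v_{1} + v_{4} + v_{7} = v_{3}  ⟹  sig = ⟨3 | 1⟩
  {2,5,6}:  v_{2} + v_{5} + v_{6} = v_{4}  ⟹  sig = ⟨3 | 1⟩
  {1,5,7}:  v_{1} + v_{5} + v_{7} = 2·v_{3}  ⟹  sig = ⟨3 | 2⟩

Hence PRS(X_Σ) =
    |P|=2: 1 collection, coeffs (1)
    |P|=3: 4 collections, coeffs (), (1), (1), (2)


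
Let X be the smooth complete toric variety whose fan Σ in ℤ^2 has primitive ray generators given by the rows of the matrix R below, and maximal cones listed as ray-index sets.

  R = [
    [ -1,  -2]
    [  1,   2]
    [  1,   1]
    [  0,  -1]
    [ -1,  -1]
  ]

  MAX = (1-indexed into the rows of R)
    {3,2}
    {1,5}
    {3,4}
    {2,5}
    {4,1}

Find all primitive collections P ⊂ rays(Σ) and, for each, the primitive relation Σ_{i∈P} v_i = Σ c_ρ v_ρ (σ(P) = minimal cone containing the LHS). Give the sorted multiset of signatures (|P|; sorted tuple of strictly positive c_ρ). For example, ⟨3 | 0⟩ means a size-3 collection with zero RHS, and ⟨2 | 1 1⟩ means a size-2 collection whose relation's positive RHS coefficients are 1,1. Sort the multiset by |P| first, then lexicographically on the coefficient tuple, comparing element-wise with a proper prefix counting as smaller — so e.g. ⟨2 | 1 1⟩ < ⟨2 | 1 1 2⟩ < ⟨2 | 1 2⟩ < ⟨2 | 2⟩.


Δ(Σ) — 5 vertices, 5 min non-faces:

  P={1,2}:  v_{1} + v_{2} = 0  so sig = ⟨2 | 0⟩
  P={3,5}:  v_{3} + v_{5} = 0  so sig = ⟨2 | 0⟩
  P={1,3}:  v_{1} + v_{3} = v_{4}  so sig = ⟨2 | 1⟩
  P={2,4}:  v_{2} + v_{4} = v_{3}  so sig = ⟨2 | 1⟩
  P={4,5}:  v_{4} + v_{5} = v_{1}  so sig = ⟨2 | 1⟩

so the primitive-relation signature multiset is
    |P|=2: 5 collections, coeffs (), (), (1), (1), (1)


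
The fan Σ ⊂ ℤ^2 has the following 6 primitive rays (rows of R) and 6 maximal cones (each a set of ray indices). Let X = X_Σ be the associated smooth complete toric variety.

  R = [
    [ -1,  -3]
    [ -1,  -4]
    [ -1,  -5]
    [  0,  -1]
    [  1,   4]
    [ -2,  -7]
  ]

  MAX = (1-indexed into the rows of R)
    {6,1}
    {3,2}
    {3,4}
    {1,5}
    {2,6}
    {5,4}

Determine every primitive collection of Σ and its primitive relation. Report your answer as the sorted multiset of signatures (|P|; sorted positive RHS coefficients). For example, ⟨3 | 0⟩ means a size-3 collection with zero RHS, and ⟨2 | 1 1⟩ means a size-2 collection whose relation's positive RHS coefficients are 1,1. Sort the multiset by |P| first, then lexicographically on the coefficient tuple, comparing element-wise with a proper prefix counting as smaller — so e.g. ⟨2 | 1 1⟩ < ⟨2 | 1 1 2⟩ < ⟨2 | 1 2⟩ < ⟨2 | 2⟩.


Primitive collections (9):

  {2,5}:  v_{2} + v_{5} = 0  ⇒ sig = ⟨2 | 0⟩
  {1,2}:  v_{1} + v_{2} = v_{6}  ⇒ sig = ⟨2 | 1⟩
  {1,4}:  v_{1} + v_{4} = v_{2}  ⇒ sig = ⟨2 | 1⟩
  {2,4}:  v_{2} + v_{4} = v_{3}  ⇒ sig = ⟨2 | 1⟩
  {3,5}:  v_{3} + v_{5} = v_{4}  ⇒ sig = ⟨2 | 1⟩
  {5,6}:  v_{5} + v_{6} = v_{1}  ⇒ sig = ⟨2 | 1⟩
  {1,3}:  v_{1} + v_{3} = 2·v_{2}  ⇒ sig = ⟨2 | 2⟩
  {4,6}:  v_{4} + v_{6} = 2·v_{2}  ⇒ sig = ⟨2 | 2⟩
  {3,6}:  v_{3} + v_{6} = 3·v_{2}  ⇒ sig = ⟨2 | 3⟩

Hence PRS(X_Σ) =
[⟨2 | 0⟩, ⟨2 | 1⟩, ⟨2 | 1⟩, ⟨2 | 1⟩, ⟨2 | 1⟩, ⟨2 | 1⟩, ⟨2 | 2⟩, ⟨2 | 2⟩, ⟨2 | 3⟩]


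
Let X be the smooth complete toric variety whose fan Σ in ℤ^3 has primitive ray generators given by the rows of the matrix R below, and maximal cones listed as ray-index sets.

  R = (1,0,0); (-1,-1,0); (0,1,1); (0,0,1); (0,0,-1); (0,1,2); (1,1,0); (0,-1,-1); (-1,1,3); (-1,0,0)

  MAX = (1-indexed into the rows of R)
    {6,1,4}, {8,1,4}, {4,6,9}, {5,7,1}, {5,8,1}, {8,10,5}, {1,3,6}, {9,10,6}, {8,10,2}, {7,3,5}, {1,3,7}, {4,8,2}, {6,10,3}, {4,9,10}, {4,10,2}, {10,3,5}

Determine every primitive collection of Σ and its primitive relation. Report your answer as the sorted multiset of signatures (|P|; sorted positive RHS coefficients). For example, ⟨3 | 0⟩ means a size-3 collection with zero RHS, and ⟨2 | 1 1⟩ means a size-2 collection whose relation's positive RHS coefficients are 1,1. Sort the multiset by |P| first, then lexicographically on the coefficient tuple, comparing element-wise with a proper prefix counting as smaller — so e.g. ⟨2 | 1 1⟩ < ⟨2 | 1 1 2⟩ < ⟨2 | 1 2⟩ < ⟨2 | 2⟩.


Primitive collections (24):

  P = {1,10}:  v_{1} + v_{10} = 0  ⇒ sig = ⟨2 | 0⟩
  P = {2,7}:  v_{2} + v_{7} = 0  ⇒ sig = ⟨2 | 0⟩
  P = {3,8}:  v_{3} + v_{8} = 0  ⇒ sig = ⟨2 | 0⟩
  P = {4,5}:  v_{4} + v_{5} = 0  ⇒ sig = ⟨2 | 0⟩
  P = {3,4}:  v_{3} + v_{4} = v_{6}  ⇒ sig = ⟨2 | 1⟩
  P = {5,6}:  v_{5} + v_{6} = v_{3}  ⇒ sig = ⟨2 | 1⟩
  P = {6,8}:  v_{6} + v_{8} = v_{4}  ⇒ sig = ⟨2 | 1⟩
  P = {1,2}:  v_{1} + v_{2} = v_{4} + v_{8}  ⇒ sig = ⟨2 | 1 1⟩
  P = {1,9}:  v_{1} + v_{9} = v_{4} + v_{6}  ⇒ sig = ⟨2 | 1 1⟩
  P = {2,3}:  v_{2} + v_{3} = v_{4} + v_{10}  ⇒ sig = ⟨2 | 1 1⟩
  P = {2,5}:  v_{2} + v_{5} = v_{8} + v_{10}  ⇒ sig = ⟨2 | 1 1⟩
  P = {4,7}:  v_{4} + v_{7} = v_{1} + v_{3}  ⇒ sig = ⟨2 | 1 1⟩
  P = {5,9}:  v_{5} + v_{9} = v_{6} + v_{10}  ⇒ sig = ⟨2 | 1 1⟩
  P = {7,8}:  v_{7} + v_{8} = v_{1} + v_{5}  ⇒ sig = ⟨2 | 1 1⟩
  P = {7,9}:  v_{7} + v_{9} = v_{3} + v_{6}  ⇒ sig = ⟨2 | 1 1⟩
  P = {7,10}:  v_{7} + v_{10} = v_{3} + v_{5}  ⇒ sig = ⟨2 | 1 1⟩
  P = {2,6}:  v_{2} + v_{6} = 2·v_{4} + v_{10}  ⇒ sig = ⟨2 | 1 2⟩
  P = {3,9}:  v_{3} + v_{9} = 2·v_{6} + v_{10}  ⇒ sig = ⟨2 | 1 2⟩
  P = {6,7}:  v_{6} + v_{7} = v_{1} + 2·v_{3}  ⇒ sig = ⟨2 | 1 2⟩
  P = {8,9}:  v_{8} + v_{9} = 2·v_{4} + v_{10}  ⇒ sig = ⟨2 | 1 2⟩
  P = {2,9}:  v_{2} + v_{9} = 3·v_{4} + 2·v_{10}  ⇒ sig = ⟨2 | 2 3⟩
  P = {1,3,5}:  v_{1} + v_{3} + v_{5} = v_{7}  ⇒ sig = ⟨3 | 1⟩
  P = {4,6,10}:  v_{4} + v_{6} + v_{10} = v_{9}  ⇒ sig = ⟨3 | 1⟩
  P = {4,8,10}:  v_{4} + v_{8} + v_{10} = v_{2}  ⇒ sig = ⟨3 | 1⟩

Sorted signature multiset PRS(X):
    ⟨2 | 0⟩
    ⟨2 | 0⟩
    ⟨2 | 0⟩
    ⟨2 | 0⟩
    ⟨2 | 1⟩
    ⟨2 | 1⟩
    ⟨2 | 1⟩
    ⟨2 | 1 1⟩
    ⟨2 | 1 1⟩
    ⟨2 | 1 1⟩
    ⟨2 | 1 1⟩
    ⟨2 | 1 1⟩
    ⟨2 | 1 1⟩
    ⟨2 | 1 1⟩
    ⟨2 | 1 1⟩
    ⟨2 | 1 1⟩
    ⟨2 | 1 2⟩
    ⟨2 | 1 2⟩
    ⟨2 | 1 2⟩
    ⟨2 | 1 2⟩
    ⟨2 | 2 3⟩
    ⟨3 | 1⟩
    ⟨3 | 1⟩
    ⟨3 | 1⟩


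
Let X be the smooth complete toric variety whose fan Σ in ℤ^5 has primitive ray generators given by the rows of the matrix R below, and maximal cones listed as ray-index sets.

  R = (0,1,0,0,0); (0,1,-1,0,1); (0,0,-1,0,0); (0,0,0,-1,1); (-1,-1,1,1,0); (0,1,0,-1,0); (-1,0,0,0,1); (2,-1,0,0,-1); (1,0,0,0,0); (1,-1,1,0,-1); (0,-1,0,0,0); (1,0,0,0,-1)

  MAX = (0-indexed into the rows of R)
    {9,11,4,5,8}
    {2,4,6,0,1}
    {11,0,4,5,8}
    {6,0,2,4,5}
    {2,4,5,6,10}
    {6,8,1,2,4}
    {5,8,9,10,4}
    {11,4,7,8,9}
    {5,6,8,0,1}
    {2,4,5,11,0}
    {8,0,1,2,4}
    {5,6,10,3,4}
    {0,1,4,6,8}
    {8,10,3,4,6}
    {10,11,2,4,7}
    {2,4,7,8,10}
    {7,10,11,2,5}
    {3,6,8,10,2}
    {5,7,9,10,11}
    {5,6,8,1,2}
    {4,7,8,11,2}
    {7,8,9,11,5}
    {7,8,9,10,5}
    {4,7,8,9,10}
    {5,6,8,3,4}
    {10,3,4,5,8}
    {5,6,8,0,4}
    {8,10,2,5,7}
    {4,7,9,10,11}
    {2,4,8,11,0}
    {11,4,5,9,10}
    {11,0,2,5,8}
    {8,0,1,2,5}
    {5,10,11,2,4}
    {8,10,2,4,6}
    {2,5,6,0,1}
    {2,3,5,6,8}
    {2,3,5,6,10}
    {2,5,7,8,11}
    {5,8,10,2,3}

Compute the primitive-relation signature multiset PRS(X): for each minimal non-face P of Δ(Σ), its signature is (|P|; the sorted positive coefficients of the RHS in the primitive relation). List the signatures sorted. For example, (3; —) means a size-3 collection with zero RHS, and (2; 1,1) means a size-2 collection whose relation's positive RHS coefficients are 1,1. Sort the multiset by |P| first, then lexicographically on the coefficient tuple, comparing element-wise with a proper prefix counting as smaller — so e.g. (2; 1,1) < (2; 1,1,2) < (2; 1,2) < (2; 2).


|primitive collections| = 23. Relations:

  P={0,10}:  v_{0} + v_{10} = 0  ⇒ sig = (2; —)
  P={6,11}:  v_{6} + v_{11} = 0  ⇒ sig = (2; —)
  P={1,9}:  v_{1} + v_{9} = v_{8}  ⇒ sig = (2; 1)
  P={0,7}:  v_{0} + v_{7} = v_{8} + v_{11}  ⇒ sig = (2; 1,1)
  P={2,9}:  v_{2} + v_{9} = v_{10} + v_{11}  ⇒ sig = (2; 1,1)
  P={6,7}:  v_{6} + v_{7} = v_{8} + v_{10}  ⇒ sig = (2; 1,1)
  P={0,3}:  v_{0} + v_{3} = v_{5} + v_{6} + v_{8}  ⇒ sig = (2; 1,1,1)
  P={1,10}:  v_{1} + v_{10} = v_{2} + v_{6} + v_{8}  ⇒ sig = (2; 1,1,1)
  P={1,11}:  v_{1} + v_{11} = v_{0} + v_{2} + v_{8}  ⇒ sig = (2; 1,1,1)
  P={3,11}:  v_{3} + v_{11} = v_{5} + v_{8} + v_{10}  ⇒ sig = (2; 1,1,1)
  P={0,9}:  v_{0} + v_{9} = v_{4} + v_{5} + v_{8} + v_{11}  ⇒ sig = (2; 1,1,1,1)
  P={6,9}:  v_{6} + v_{9} = v_{4} + v_{5} + v_{8} + v_{10}  ⇒ sig = (2; 1,1,1,1)
  P={1,3}:  v_{1} + v_{3} = v_{2} + v_{5} + 2·v_{6} + 2·v_{8}  ⇒ sig = (2; 1,1,2,2)
  P={1,7}:  v_{1} + v_{7} = v_{2} + 2·v_{8}  ⇒ sig = (2; 1,2)
  P={3,7}:  v_{3} + v_{7} = v_{5} + 2·v_{8} + 2·v_{10}  ⇒ sig = (2; 1,2,2)
  P={3,9}:  v_{3} + v_{9} = v_{4} + 2·v_{5} + 2·v_{8} + 2·v_{10}  ⇒ sig = (2; 1,2,2,2)
  P={4,5,7}:  v_{4} + v_{5} + v_{7} = v_{9}  ⇒ sig = (3; 1)
  P={8,10,11}:  v_{8} + v_{10} + v_{11} = v_{7}  ⇒ sig = (3; 1)
  P={1,4,5}:  v_{1} + v_{4} + v_{5} = v_{0} + v_{6}  ⇒ sig = (3; 1,1)
  P={2,3,4}:  v_{2} + v_{3} + v_{4} = v_{6} + v_{10}  ⇒ sig = (3; 1,1)
  P={2,4,5,8}:  v_{2} + v_{4} + v_{5} + v_{8} = 0  ⇒ sig = (4; —)
  P={0,2,6,8}:  v_{0} + v_{2} + v_{6} + v_{8} = v_{1}  ⇒ sig = (4; 1)
  P={5,6,8,10}:  v_{5} + v_{6} + v_{8} + v_{10} = v_{3}  ⇒ sig = (4; 1)

Sorted signature multiset PRS(X):
    |P|=2: 16 collections, coeffs (), (), (1), (1,1), (1,1), (1,1), (1,1,1), (1,1,1), (1,1,1), (1,1,1), (1,1,1,1), (1,1,1,1), (1,1,2,2), (1,2), (1,2,2), (1,2,2,2)
    |P|=3: 4 collections, coeffs (1), (1), (1,1), (1,1)
    |P|=4: 3 collections, coeffs (), (1), (1)


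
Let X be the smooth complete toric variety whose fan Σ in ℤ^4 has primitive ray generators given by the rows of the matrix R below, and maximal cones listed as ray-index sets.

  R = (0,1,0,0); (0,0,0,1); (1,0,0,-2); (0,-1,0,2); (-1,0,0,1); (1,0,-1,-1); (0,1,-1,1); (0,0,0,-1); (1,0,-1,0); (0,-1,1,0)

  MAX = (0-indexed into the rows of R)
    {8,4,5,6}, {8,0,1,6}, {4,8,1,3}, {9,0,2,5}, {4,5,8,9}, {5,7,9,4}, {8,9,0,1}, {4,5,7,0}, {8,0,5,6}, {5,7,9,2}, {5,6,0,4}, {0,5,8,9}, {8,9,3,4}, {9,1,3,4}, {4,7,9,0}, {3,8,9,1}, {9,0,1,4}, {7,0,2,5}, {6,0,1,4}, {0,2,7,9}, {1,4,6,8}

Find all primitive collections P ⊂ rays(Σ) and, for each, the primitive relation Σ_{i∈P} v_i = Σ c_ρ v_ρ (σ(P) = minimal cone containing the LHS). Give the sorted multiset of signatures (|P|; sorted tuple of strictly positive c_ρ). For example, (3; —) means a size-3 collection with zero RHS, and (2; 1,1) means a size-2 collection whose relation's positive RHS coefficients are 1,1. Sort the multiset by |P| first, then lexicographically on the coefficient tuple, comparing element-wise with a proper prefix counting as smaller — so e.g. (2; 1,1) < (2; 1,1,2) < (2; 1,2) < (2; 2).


The 18 primitive collections of Σ (r=10, n=4):

  P={1,7}:  v_{1} + v_{7} = 0  so sig = (2; —)
  P={1,5}:  v_{1} + v_{5} = v_{8}  so sig = (2; 1)
  P={2,4}:  v_{2} + v_{4} = v_{7}  so sig = (2; 1)
  P={6,9}:  v_{6} + v_{9} = v_{1}  so sig = (2; 1)
  P={7,8}:  v_{7} + v_{8} = v_{5}  so sig = (2; 1)
  P={2,3}:  v_{2} + v_{3} = v_{8} + v_{9}  so sig = (2; 1,1)
  P={2,6}:  v_{2} + v_{6} = v_{0} + v_{5}  so sig = (2; 1,1)
  P={1,2}:  v_{1} + v_{2} = v_{0} + v_{5} + v_{9}  so sig = (2; 1,1,1)
  P={3,7}:  v_{3} + v_{7} = v_{4} + v_{8} + v_{9}  so sig = (2; 1,1,1)
  P={6,7}:  v_{6} + v_{7} = v_{0} + v_{4} + v_{5}  so sig = (2; 1,1,1)
  P={2,8}:  v_{2} + v_{8} = v_{0} + 2·v_{5} + v_{9}  so sig = (2; 1,1,2)
  P={3,5}:  v_{3} + v_{5} = v_{4} + 2·v_{8} + v_{9}  so sig = (2; 1,1,2)
  P={3,6}:  v_{3} + v_{6} = 2·v_{1} + v_{4} + v_{8}  so sig = (2; 1,1,2)
  P={0,3}:  v_{0} + v_{3} = 2·v_{1}  so sig = (2; 2)
  P={0,4,8}:  v_{0} + v_{4} + v_{8} = v_{6}  so sig = (3; 1)
  P={0,4,5,9}:  v_{0} + v_{4} + v_{5} + v_{9} = 0  so sig = (4; —)
  P={0,5,7,9}:  v_{0} + v_{5} + v_{7} + v_{9} = v_{2}  so sig = (4; 1)
  P={1,4,8,9}:  v_{1} + v_{4} + v_{8} + v_{9} = v_{3}  so sig = (4; 1)

Hence PRS(X_Σ) =
    (2; —)
    (2; 1)
    (2; 1)
    (2; 1)
    (2; 1)
    (2; 1,1)
    (2; 1,1)
    (2; 1,1,1)
    (2; 1,1,1)
    (2; 1,1,1)
    (2; 1,1,2)
    (2; 1,1,2)
    (2; 1,1,2)
    (2; 2)
    (3; 1)
    (4; —)
    (4; 1)
    (4; 1)


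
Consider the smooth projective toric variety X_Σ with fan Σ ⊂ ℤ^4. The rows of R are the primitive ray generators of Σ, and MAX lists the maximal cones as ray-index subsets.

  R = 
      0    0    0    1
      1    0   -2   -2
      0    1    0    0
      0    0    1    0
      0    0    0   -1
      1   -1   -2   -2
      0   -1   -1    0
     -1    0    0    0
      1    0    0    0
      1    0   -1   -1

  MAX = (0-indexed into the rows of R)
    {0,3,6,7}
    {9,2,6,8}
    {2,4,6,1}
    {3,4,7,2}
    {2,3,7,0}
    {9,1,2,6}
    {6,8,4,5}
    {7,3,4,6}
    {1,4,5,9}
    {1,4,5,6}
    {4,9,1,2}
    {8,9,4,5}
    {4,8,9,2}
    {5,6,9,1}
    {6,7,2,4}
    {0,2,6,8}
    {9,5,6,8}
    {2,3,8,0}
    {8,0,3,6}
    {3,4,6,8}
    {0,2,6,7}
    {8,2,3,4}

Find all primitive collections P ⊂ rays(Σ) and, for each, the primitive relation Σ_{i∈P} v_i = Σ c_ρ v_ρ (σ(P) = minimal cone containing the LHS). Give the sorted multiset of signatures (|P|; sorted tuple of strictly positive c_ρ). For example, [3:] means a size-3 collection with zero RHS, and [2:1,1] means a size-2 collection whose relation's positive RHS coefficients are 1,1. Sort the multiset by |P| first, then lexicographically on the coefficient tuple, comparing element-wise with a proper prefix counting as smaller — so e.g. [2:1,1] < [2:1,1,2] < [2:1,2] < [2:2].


16 minimal non-faces of Δ(Σ) (on 10 rays):

  P = {0,4}:  v_{0} + v_{4} = 0  →  sig = [2:]
  P = {7,8}:  v_{7} + v_{8} = 0  →  sig = [2:]
  P = {2,5}:  v_{2} + v_{5} = v_{1}  →  sig = [2:1]
  P = {0,5}:  v_{0} + v_{5} = v_{6} + v_{9}  →  sig = [2:1,1]
  P = {1,3}:  v_{1} + v_{3} = v_{4} + v_{9}  →  sig = [2:1,1]
  P = {3,9}:  v_{3} + v_{9} = v_{4} + v_{8}  →  sig = [2:1,1]
  P = {0,1}:  v_{0} + v_{1} = v_{2} + v_{6} + v_{9}  →  sig = [2:1,1,1]
  P = {0,9}:  v_{0} + v_{9} = v_{2} + v_{6} + v_{8}  →  sig = [2:1,1,1]
  P = {7,9}:  v_{7} + v_{9} = v_{2} + v_{4} + v_{6}  →  sig = [2:1,1,1]
  P = {3,5}:  v_{3} + v_{5} = 2·v_{4} + v_{6} + v_{8}  →  sig = [2:1,1,2]
  P = {5,7}:  v_{5} + v_{7} = v_{2} + 2·v_{4} + 2·v_{6}  →  sig = [2:1,2,2]
  P = {1,8}:  v_{1} + v_{8} = 2·v_{9}  →  sig = [2:2]
  P = {1,7}:  v_{1} + v_{7} = 2·v_{2} + 2·v_{4} + 2·v_{6}  →  sig = [2:2,2,2]
  P = {2,3,6}:  v_{2} + v_{3} + v_{6} = 0  →  sig = [3:]
  P = {4,6,9}:  v_{4} + v_{6} + v_{9} = v_{5}  →  sig = [3:1]
  P = {2,4,6,8}:  v_{2} + v_{4} + v_{6} + v_{8} = v_{9}  →  sig = [4:1]

so the primitive-relation signature multiset is
    [2:]
    [2:]
    [2:1]
    [2:1,1]
    [2:1,1]
    [2:1,1]
    [2:1,1,1]
    [2:1,1,1]
    [2:1,1,1]
    [2:1,1,2]
    [2:1,2,2]
    [2:2]
    [2:2,2,2]
    [3:]
    [3:1]
    [4:1]
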